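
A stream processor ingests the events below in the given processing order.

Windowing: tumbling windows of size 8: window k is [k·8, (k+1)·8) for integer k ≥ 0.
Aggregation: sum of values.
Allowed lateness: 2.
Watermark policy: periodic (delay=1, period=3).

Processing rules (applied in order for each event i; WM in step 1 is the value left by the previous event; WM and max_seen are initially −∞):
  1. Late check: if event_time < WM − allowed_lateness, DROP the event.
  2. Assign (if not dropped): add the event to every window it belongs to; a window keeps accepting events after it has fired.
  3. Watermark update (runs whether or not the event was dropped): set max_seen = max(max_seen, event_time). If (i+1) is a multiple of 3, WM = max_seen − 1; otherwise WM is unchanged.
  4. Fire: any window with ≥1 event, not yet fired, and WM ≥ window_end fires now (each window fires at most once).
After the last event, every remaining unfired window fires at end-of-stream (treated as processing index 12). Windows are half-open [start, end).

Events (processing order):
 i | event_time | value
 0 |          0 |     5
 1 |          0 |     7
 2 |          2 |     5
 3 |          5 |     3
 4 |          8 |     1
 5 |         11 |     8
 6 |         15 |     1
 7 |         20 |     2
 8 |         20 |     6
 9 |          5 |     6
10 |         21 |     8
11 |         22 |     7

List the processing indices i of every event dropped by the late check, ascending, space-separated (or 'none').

i=0 t=0 v=5: → [0,8); WM=−∞
i=1 t=0 v=7: → [0,8); WM=−∞
i=2 t=2 v=5: → [0,8); WM=1
i=3 t=5 v=3: → [0,8); WM=1
i=4 t=8 v=1: → [8,16); WM=1
i=5 t=11 v=8: → [8,16); WM=10; [0,8) fires=20
i=6 t=15 v=1: → [8,16); WM=10
i=7 t=20 v=2: → [16,24); WM=10
i=8 t=20 v=6: → [16,24); WM=19; [8,16) fires=10
i=9 t=5 v=6: DROP (t<19-2); WM=19
i=10 t=21 v=8: → [16,24); WM=19
i=11 t=22 v=7: → [16,24); WM=21

9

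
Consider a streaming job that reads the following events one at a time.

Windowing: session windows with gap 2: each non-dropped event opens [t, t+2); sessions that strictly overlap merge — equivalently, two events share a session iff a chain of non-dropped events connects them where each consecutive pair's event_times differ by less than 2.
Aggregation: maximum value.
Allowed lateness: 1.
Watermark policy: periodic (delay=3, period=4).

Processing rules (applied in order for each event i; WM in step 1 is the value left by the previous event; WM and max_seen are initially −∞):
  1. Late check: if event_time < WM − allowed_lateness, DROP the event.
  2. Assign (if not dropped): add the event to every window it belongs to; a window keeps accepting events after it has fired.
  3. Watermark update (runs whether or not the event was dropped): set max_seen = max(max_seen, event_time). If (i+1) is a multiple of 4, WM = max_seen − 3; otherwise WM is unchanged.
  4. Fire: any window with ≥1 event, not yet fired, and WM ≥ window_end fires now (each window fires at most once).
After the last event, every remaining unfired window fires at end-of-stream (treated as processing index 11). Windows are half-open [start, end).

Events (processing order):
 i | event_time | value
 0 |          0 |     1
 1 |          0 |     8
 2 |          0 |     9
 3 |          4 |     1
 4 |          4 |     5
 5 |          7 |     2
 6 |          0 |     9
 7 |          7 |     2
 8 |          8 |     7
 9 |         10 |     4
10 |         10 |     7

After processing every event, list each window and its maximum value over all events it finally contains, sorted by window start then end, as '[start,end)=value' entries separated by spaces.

[0,2)=9 [4,6)=5 [7,10)=7 [10,12)=7

i=0 t=0 v=1: → [0,2); WM=−∞
i=1 t=0 v=8: → [0,2); WM=−∞
i=2 t=0 v=9: → [0,2); WM=−∞
i=3 t=4 v=1: → [4,6); WM=1
i=4 t=4 v=5: → [4,6); WM=1
i=5 t=7 v=2: → [7,9); WM=1
i=6 t=0 v=9: → [0,2); WM=1
i=7 t=7 v=2: → [7,9); WM=4
i=8 t=8 v=7: → [7,10); WM=4
i=9 t=10 v=4: → [10,12); WM=4
i=10 t=10 v=7: → [10,12); WM=4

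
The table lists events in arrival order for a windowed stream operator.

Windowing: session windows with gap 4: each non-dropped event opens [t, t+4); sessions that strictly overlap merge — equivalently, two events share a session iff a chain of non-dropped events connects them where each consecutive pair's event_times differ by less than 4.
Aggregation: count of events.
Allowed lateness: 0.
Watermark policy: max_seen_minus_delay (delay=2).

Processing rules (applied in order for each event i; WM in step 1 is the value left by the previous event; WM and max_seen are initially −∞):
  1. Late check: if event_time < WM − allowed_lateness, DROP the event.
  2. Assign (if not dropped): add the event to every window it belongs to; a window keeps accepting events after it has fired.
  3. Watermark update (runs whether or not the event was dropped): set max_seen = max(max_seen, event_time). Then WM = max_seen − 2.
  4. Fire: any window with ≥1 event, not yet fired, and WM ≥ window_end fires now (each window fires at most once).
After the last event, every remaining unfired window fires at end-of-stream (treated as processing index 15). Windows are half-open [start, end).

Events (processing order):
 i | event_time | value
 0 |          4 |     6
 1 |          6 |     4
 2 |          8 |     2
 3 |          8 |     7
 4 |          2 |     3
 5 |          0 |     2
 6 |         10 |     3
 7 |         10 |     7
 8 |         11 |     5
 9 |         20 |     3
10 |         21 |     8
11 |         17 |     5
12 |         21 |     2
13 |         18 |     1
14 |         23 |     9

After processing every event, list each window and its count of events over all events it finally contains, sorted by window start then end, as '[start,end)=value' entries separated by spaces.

i=0 t=4 v=6: → [4,8); WM=2
i=1 t=6 v=4: → [4,10); WM=4
i=2 t=8 v=2: → [4,12); WM=6
i=3 t=8 v=7: → [4,12); WM=6
i=4 t=2 v=3: DROP (t<6-0); WM=6
i=5 t=0 v=2: DROP (t<6-0); WM=6
i=6 t=10 v=3: → [4,14); WM=8
i=7 t=10 v=7: → [4,14); WM=8
i=8 t=11 v=5: → [4,15); WM=9
i=9 t=20 v=3: → [20,24); WM=18
i=10 t=21 v=8: → [20,25); WM=19
i=11 t=17 v=5: DROP (t<19-0); WM=19
i=12 t=21 v=2: → [20,25); WM=19
i=13 t=18 v=1: DROP (t<19-0); WM=19
i=14 t=23 v=9: → [20,27); WM=21

[4,15)=7 [20,27)=4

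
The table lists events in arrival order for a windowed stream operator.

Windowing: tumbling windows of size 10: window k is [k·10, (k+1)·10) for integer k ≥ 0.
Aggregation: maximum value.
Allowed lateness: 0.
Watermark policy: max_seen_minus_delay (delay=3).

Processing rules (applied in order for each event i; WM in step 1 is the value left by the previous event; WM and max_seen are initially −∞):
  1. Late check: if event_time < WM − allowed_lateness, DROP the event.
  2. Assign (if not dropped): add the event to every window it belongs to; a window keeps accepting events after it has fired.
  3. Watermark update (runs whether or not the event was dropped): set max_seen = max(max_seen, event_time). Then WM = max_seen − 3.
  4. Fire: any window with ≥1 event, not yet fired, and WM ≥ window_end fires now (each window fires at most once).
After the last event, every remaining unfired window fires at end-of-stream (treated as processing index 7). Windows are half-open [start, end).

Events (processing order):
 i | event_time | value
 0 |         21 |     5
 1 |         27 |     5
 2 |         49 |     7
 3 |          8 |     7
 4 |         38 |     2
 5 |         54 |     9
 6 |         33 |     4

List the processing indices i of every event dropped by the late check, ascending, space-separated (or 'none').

3 4 6

i=0 t=21 v=5: → [20,30); WM=18
i=1 t=27 v=5: → [20,30); WM=24
i=2 t=49 v=7: → [40,50); WM=46; [20,30) fires=5
i=3 t=8 v=7: DROP (t<46-0); WM=46
i=4 t=38 v=2: DROP (t<46-0); WM=46
i=5 t=54 v=9: → [50,60); WM=51; [40,50) fires=7
i=6 t=33 v=4: DROP (t<51-0); WM=51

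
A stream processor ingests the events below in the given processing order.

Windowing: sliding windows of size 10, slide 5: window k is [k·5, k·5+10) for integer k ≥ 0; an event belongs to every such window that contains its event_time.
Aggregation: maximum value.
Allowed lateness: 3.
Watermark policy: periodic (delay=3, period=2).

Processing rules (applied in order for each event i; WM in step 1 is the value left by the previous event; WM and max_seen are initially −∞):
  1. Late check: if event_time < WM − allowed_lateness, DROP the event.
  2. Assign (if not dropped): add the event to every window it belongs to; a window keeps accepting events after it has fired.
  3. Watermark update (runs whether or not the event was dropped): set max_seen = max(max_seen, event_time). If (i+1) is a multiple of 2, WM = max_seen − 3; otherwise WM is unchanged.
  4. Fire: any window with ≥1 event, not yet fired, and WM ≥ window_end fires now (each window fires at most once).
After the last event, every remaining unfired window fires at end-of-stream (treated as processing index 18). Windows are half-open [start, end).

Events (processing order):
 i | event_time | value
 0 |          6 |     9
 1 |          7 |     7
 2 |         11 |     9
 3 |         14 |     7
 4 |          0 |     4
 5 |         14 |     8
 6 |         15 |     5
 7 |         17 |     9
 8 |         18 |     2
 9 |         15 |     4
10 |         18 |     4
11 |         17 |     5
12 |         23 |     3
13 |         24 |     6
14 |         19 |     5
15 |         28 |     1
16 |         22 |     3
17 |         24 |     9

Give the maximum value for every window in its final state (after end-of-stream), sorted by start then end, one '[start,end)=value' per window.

i=0 t=6 v=9: → [5,15),[0,10); WM=−∞
i=1 t=7 v=7: → [5,15),[0,10); WM=4
i=2 t=11 v=9: → [10,20),[5,15); WM=4
i=3 t=14 v=7: → [10,20),[5,15); WM=11; [0,10) fires=9
i=4 t=0 v=4: DROP (t<11-3); WM=11
i=5 t=14 v=8: → [10,20),[5,15); WM=11
i=6 t=15 v=5: → [15,25),[10,20); WM=11
i=7 t=17 v=9: → [15,25),[10,20); WM=14
i=8 t=18 v=2: → [15,25),[10,20); WM=14
i=9 t=15 v=4: → [15,25),[10,20); WM=15; [5,15) fires=9
i=10 t=18 v=4: → [15,25),[10,20); WM=15
i=11 t=17 v=5: → [15,25),[10,20); WM=15
i=12 t=23 v=3: → [20,30),[15,25); WM=15
i=13 t=24 v=6: → [20,30),[15,25); WM=21; [10,20) fires=9
i=14 t=19 v=5: → [15,25),[10,20); WM=21
i=15 t=28 v=1: → [25,35),[20,30); WM=25; [15,25) fires=9
i=16 t=22 v=3: → [20,30),[15,25); WM=25
i=17 t=24 v=9: → [20,30),[15,25); WM=25

[0,10)=9 [5,15)=9 [10,20)=9 [15,25)=9 [20,30)=9 [25,35)=1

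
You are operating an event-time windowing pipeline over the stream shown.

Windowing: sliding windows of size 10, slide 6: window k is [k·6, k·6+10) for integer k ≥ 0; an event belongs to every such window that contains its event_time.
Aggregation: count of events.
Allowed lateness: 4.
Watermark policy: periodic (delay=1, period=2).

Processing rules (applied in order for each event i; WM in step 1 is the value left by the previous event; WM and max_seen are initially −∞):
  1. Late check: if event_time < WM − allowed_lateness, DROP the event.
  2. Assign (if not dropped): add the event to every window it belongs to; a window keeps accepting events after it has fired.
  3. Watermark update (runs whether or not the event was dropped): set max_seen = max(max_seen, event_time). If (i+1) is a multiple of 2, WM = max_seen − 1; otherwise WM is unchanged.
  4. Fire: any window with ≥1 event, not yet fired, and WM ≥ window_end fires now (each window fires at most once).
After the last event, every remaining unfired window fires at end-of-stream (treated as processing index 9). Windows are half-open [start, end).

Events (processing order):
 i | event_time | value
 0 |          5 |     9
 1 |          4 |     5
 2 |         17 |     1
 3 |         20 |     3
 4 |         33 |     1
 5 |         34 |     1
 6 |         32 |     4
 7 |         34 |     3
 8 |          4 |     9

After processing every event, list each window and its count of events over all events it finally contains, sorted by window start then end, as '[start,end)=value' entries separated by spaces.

[0,10)=2 [12,22)=2 [18,28)=1 [24,34)=2 [30,40)=4

i=0 t=5 v=9: → [0,10); WM=−∞
i=1 t=4 v=5: → [0,10); WM=4
i=2 t=17 v=1: → [12,22); WM=4
i=3 t=20 v=3: → [18,28),[12,22); WM=19; [0,10) fires=2
i=4 t=33 v=1: → [30,40),[24,34); WM=19
i=5 t=34 v=1: → [30,40); WM=33; [12,22) fires=2 [18,28) fires=1
i=6 t=32 v=4: → [30,40),[24,34); WM=33
i=7 t=34 v=3: → [30,40); WM=33
i=8 t=4 v=9: DROP (t<33-4); WM=33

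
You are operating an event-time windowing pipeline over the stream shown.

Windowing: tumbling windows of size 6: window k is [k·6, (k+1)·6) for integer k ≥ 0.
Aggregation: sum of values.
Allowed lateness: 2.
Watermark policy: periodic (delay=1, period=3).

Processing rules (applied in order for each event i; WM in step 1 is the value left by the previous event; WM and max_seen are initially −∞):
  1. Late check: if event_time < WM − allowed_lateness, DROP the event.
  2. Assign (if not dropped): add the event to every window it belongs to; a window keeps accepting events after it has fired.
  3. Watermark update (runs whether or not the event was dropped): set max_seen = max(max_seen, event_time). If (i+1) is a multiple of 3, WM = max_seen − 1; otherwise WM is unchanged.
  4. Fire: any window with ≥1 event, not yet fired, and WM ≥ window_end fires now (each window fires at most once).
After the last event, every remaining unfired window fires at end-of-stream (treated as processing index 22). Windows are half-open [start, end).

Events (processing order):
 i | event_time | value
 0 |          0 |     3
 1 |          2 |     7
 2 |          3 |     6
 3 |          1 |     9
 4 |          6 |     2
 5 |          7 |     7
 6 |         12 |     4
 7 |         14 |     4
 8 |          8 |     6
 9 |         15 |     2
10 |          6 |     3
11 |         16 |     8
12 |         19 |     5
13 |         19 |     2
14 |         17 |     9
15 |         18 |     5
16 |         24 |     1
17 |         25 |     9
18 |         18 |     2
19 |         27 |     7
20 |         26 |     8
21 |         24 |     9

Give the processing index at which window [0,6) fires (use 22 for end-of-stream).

5

i=0 t=0 v=3: → [0,6); WM=−∞
i=1 t=2 v=7: → [0,6); WM=−∞
i=2 t=3 v=6: → [0,6); WM=2
i=3 t=1 v=9: → [0,6); WM=2
i=4 t=6 v=2: → [6,12); WM=2
i=5 t=7 v=7: → [6,12); WM=6; [0,6) fires=25
i=6 t=12 v=4: → [12,18); WM=6
i=7 t=14 v=4: → [12,18); WM=6
i=8 t=8 v=6: → [6,12); WM=13; [6,12) fires=15
i=9 t=15 v=2: → [12,18); WM=13
i=10 t=6 v=3: DROP (t<13-2); WM=13
i=11 t=16 v=8: → [12,18); WM=15
i=12 t=19 v=5: → [18,24); WM=15
i=13 t=19 v=2: → [18,24); WM=15
i=14 t=17 v=9: → [12,18); WM=18; [12,18) fires=27
i=15 t=18 v=5: → [18,24); WM=18
i=16 t=24 v=1: → [24,30); WM=18
i=17 t=25 v=9: → [24,30); WM=24; [18,24) fires=12
i=18 t=18 v=2: DROP (t<24-2); WM=24
i=19 t=27 v=7: → [24,30); WM=24
i=20 t=26 v=8: → [24,30); WM=26
i=21 t=24 v=9: → [24,30); WM=26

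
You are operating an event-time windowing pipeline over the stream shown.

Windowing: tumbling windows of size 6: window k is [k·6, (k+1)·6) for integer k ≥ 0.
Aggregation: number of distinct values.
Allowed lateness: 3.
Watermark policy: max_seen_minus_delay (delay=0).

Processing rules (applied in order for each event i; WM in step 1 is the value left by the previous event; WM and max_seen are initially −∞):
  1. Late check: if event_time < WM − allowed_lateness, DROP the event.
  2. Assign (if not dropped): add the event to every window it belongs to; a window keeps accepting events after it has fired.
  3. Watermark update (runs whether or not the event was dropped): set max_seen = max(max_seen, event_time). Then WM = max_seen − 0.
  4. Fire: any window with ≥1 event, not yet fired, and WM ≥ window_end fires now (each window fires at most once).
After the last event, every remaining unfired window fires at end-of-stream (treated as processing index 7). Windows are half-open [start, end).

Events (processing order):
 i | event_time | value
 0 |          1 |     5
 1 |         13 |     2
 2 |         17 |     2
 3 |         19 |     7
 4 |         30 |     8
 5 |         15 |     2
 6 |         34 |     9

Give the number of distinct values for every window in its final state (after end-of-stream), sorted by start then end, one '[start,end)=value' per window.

i=0 t=1 v=5: → [0,6); WM=1
i=1 t=13 v=2: → [12,18); WM=13; [0,6) fires=1
i=2 t=17 v=2: → [12,18); WM=17
i=3 t=19 v=7: → [18,24); WM=19; [12,18) fires=1
i=4 t=30 v=8: → [30,36); WM=30; [18,24) fires=1
i=5 t=15 v=2: DROP (t<30-3); WM=30
i=6 t=34 v=9: → [30,36); WM=34

[0,6)=1 [12,18)=1 [18,24)=1 [30,36)=2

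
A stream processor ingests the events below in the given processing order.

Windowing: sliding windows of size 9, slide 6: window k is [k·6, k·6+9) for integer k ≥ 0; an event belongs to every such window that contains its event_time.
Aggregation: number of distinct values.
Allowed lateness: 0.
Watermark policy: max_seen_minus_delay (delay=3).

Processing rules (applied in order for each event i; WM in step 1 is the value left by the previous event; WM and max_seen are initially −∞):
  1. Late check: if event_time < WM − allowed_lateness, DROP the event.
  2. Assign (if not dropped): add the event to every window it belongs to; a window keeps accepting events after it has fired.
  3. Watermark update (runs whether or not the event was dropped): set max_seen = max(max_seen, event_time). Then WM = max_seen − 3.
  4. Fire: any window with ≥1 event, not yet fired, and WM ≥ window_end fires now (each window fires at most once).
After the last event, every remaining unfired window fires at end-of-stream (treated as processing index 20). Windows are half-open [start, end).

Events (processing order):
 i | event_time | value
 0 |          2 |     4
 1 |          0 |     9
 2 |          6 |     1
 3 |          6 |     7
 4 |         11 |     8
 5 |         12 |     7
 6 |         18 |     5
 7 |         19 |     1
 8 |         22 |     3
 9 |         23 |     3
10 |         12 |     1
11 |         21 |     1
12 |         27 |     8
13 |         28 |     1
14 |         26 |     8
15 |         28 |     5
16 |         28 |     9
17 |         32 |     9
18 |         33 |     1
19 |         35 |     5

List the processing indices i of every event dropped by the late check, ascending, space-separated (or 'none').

10

i=0 t=2 v=4: → [0,9); WM=-1
i=1 t=0 v=9: → [0,9); WM=-1
i=2 t=6 v=1: → [6,15),[0,9); WM=3
i=3 t=6 v=7: → [6,15),[0,9); WM=3
i=4 t=11 v=8: → [6,15); WM=8
i=5 t=12 v=7: → [12,21),[6,15); WM=9; [0,9) fires=4
i=6 t=18 v=5: → [18,27),[12,21); WM=15; [6,15) fires=3
i=7 t=19 v=1: → [18,27),[12,21); WM=16
i=8 t=22 v=3: → [18,27); WM=19
i=9 t=23 v=3: → [18,27); WM=20
i=10 t=12 v=1: DROP (t<20-0); WM=20
i=11 t=21 v=1: → [18,27); WM=20
i=12 t=27 v=8: → [24,33); WM=24; [12,21) fires=3
i=13 t=28 v=1: → [24,33); WM=25
i=14 t=26 v=8: → [24,33),[18,27); WM=25
i=15 t=28 v=5: → [24,33); WM=25
i=16 t=28 v=9: → [24,33); WM=25
i=17 t=32 v=9: → [30,39),[24,33); WM=29; [18,27) fires=4
i=18 t=33 v=1: → [30,39); WM=30
i=19 t=35 v=5: → [30,39); WM=32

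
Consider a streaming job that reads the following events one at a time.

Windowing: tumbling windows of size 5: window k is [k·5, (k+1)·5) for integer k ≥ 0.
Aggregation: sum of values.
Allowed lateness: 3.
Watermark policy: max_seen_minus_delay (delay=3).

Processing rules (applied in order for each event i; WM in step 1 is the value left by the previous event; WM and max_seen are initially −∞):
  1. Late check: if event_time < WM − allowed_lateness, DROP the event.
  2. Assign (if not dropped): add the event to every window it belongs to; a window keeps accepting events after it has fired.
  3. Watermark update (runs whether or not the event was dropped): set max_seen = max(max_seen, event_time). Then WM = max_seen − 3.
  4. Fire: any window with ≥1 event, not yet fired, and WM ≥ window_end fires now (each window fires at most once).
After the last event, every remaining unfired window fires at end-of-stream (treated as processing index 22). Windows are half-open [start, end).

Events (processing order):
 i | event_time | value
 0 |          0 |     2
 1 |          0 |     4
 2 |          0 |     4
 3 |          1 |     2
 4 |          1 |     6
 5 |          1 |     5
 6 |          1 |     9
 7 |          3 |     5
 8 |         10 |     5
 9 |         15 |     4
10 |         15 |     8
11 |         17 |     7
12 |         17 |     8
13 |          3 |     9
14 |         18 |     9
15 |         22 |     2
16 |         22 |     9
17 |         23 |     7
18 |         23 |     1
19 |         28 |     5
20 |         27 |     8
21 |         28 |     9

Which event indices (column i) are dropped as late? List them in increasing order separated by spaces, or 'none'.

13

i=0 t=0 v=2: → [0,5); WM=-3
i=1 t=0 v=4: → [0,5); WM=-3
i=2 t=0 v=4: → [0,5); WM=-3
i=3 t=1 v=2: → [0,5); WM=-2
i=4 t=1 v=6: → [0,5); WM=-2
i=5 t=1 v=5: → [0,5); WM=-2
i=6 t=1 v=9: → [0,5); WM=-2
i=7 t=3 v=5: → [0,5); WM=0
i=8 t=10 v=5: → [10,15); WM=7; [0,5) fires=37
i=9 t=15 v=4: → [15,20); WM=12
i=10 t=15 v=8: → [15,20); WM=12
i=11 t=17 v=7: → [15,20); WM=14
i=12 t=17 v=8: → [15,20); WM=14
i=13 t=3 v=9: DROP (t<14-3); WM=14
i=14 t=18 v=9: → [15,20); WM=15; [10,15) fires=5
i=15 t=22 v=2: → [20,25); WM=19
i=16 t=22 v=9: → [20,25); WM=19
i=17 t=23 v=7: → [20,25); WM=20; [15,20) fires=36
i=18 t=23 v=1: → [20,25); WM=20
i=19 t=28 v=5: → [25,30); WM=25; [20,25) fires=19
i=20 t=27 v=8: → [25,30); WM=25
i=21 t=28 v=9: → [25,30); WM=25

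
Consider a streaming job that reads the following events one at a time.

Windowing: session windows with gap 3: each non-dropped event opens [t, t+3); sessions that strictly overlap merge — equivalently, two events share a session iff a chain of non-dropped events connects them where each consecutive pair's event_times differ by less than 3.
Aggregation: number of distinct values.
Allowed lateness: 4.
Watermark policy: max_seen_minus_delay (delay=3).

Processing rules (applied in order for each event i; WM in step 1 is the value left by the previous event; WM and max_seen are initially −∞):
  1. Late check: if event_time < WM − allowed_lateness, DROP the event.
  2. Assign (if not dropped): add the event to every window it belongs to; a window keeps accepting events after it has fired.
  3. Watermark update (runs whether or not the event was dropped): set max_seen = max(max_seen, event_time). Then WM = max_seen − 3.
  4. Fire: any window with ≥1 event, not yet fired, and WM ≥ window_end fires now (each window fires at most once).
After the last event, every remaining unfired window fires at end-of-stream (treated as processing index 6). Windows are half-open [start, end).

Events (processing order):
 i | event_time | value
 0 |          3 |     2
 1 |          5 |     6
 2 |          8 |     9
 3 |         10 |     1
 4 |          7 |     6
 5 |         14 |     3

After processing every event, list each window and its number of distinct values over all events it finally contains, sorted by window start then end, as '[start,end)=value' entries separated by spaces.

[3,13)=4 [14,17)=1

i=0 t=3 v=2: → [3,6); WM=0
i=1 t=5 v=6: → [3,8); WM=2
i=2 t=8 v=9: → [8,11); WM=5
i=3 t=10 v=1: → [8,13); WM=7
i=4 t=7 v=6: → [3,13); WM=7
i=5 t=14 v=3: → [14,17); WM=11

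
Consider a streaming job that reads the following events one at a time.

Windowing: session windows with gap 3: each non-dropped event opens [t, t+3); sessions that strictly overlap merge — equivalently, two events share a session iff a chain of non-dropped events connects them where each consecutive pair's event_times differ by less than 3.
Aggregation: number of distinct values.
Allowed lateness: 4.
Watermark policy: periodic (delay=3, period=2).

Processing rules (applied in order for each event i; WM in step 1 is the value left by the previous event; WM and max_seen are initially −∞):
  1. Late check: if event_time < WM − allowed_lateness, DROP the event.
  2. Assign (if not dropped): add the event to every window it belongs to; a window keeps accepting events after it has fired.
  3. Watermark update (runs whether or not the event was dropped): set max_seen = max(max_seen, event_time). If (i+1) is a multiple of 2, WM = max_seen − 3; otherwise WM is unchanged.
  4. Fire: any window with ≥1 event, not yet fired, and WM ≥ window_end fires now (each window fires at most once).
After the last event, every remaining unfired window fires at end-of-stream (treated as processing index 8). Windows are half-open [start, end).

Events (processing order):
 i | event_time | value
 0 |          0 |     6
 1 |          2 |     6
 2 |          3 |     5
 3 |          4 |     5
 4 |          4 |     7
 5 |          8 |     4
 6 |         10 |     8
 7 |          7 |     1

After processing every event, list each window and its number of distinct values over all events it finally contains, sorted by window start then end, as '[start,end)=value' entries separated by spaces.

i=0 t=0 v=6: → [0,3); WM=−∞
i=1 t=2 v=6: → [0,5); WM=-1
i=2 t=3 v=5: → [0,6); WM=-1
i=3 t=4 v=5: → [0,7); WM=1
i=4 t=4 v=7: → [0,7); WM=1
i=5 t=8 v=4: → [8,11); WM=5
i=6 t=10 v=8: → [8,13); WM=5
i=7 t=7 v=1: → [7,13); WM=7

[0,7)=3 [7,13)=3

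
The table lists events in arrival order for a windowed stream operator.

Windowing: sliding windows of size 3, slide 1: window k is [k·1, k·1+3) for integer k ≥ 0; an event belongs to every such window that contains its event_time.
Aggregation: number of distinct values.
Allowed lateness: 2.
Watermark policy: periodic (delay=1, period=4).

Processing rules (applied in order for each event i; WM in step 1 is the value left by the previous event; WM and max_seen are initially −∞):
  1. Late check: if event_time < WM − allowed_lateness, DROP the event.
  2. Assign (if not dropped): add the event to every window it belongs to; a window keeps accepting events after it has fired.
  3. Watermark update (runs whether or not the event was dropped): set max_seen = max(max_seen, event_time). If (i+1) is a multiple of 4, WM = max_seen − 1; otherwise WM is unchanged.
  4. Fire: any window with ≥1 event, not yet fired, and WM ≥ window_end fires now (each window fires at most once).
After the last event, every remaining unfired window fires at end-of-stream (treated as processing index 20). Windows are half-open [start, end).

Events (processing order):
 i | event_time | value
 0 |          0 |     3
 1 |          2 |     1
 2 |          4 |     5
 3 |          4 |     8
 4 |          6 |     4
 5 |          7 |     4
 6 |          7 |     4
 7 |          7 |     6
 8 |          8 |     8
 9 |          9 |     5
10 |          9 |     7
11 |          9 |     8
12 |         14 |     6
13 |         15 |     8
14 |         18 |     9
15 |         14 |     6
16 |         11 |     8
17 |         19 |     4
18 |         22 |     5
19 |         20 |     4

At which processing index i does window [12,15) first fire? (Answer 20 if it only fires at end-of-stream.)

15

i=0 t=0 v=3: → [0,3); WM=−∞
i=1 t=2 v=1: → [2,5),[1,4),[0,3); WM=−∞
i=2 t=4 v=5: → [4,7),[3,6),[2,5); WM=−∞
i=3 t=4 v=8: → [4,7),[3,6),[2,5); WM=3; [0,3) fires=2
i=4 t=6 v=4: → [6,9),[5,8),[4,7); WM=3
i=5 t=7 v=4: → [7,10),[6,9),[5,8); WM=3
i=6 t=7 v=4: → [7,10),[6,9),[5,8); WM=3
i=7 t=7 v=6: → [7,10),[6,9),[5,8); WM=6; [1,4) fires=1 [2,5) fires=3 [3,6) fires=2
i=8 t=8 v=8: → [8,11),[7,10),[6,9); WM=6
i=9 t=9 v=5: → [9,12),[8,11),[7,10); WM=6
i=10 t=9 v=7: → [9,12),[8,11),[7,10); WM=6
i=11 t=9 v=8: → [9,12),[8,11),[7,10); WM=8; [4,7) fires=3 [5,8) fires=2
i=12 t=14 v=6: → [14,17),[13,16),[12,15); WM=8
i=13 t=15 v=8: → [15,18),[14,17),[13,16); WM=8
i=14 t=18 v=9: → [18,21),[17,20),[16,19); WM=8
i=15 t=14 v=6: → [14,17),[13,16),[12,15); WM=17; [6,9) fires=3 [7,10) fires=5 [8,11) fires=3 [9,12) fires=3 [12,15) fires=1 [13,16) fires=2 [14,17) fires=2
i=16 t=11 v=8: DROP (t<17-2); WM=17
i=17 t=19 v=4: → [19,22),[18,21),[17,20); WM=17
i=18 t=22 v=5: → [22,25),[21,24),[20,23); WM=17
i=19 t=20 v=4: → [20,23),[19,22),[18,21); WM=21; [15,18) fires=1 [16,19) fires=1 [17,20) fires=2 [18,21) fires=2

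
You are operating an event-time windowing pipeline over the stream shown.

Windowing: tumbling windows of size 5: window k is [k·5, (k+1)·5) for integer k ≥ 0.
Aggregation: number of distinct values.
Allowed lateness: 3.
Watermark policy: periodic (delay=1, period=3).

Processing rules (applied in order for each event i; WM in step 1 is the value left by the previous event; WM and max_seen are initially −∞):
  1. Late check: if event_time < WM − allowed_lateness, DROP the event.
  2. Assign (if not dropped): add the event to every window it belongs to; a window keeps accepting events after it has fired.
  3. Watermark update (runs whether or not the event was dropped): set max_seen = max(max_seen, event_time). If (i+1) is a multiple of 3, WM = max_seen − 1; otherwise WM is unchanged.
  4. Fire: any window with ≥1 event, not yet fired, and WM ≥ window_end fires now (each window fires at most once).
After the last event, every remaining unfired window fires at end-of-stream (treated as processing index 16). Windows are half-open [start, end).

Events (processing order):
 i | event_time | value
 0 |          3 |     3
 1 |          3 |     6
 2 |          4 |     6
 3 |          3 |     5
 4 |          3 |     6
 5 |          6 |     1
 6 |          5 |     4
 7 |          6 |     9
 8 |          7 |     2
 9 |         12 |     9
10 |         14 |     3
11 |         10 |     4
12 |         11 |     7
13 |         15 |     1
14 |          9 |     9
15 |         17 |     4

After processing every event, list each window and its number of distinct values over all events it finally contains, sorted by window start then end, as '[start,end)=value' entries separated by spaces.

i=0 t=3 v=3: → [0,5); WM=−∞
i=1 t=3 v=6: → [0,5); WM=−∞
i=2 t=4 v=6: → [0,5); WM=3
i=3 t=3 v=5: → [0,5); WM=3
i=4 t=3 v=6: → [0,5); WM=3
i=5 t=6 v=1: → [5,10); WM=5; [0,5) fires=3
i=6 t=5 v=4: → [5,10); WM=5
i=7 t=6 v=9: → [5,10); WM=5
i=8 t=7 v=2: → [5,10); WM=6
i=9 t=12 v=9: → [10,15); WM=6
i=10 t=14 v=3: → [10,15); WM=6
i=11 t=10 v=4: → [10,15); WM=13; [5,10) fires=4
i=12 t=11 v=7: → [10,15); WM=13
i=13 t=15 v=1: → [15,20); WM=13
i=14 t=9 v=9: DROP (t<13-3); WM=14
i=15 t=17 v=4: → [15,20); WM=14

[0,5)=3 [5,10)=4 [10,15)=4 [15,20)=2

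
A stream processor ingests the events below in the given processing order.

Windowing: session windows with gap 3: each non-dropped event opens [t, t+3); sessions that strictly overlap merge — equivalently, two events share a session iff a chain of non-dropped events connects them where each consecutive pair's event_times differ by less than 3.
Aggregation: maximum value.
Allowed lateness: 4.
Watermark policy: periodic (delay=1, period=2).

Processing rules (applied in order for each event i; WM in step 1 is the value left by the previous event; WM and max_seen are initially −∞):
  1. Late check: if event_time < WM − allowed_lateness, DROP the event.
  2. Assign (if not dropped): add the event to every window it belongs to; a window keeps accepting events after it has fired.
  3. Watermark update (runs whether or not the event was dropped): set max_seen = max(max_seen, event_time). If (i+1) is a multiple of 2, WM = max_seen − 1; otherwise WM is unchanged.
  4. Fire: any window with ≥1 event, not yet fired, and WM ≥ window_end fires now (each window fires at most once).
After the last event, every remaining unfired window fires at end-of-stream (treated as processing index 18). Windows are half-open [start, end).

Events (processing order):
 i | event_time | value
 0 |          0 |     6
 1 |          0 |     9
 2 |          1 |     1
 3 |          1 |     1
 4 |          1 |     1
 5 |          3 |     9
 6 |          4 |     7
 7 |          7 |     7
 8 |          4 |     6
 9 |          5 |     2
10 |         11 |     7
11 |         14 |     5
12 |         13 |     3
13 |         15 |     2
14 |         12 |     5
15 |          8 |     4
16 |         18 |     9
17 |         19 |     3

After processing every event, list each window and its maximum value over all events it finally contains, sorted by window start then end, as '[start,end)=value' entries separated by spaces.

[0,10)=9 [11,18)=7 [18,22)=9

i=0 t=0 v=6: → [0,3); WM=−∞
i=1 t=0 v=9: → [0,3); WM=-1
i=2 t=1 v=1: → [0,4); WM=-1
i=3 t=1 v=1: → [0,4); WM=0
i=4 t=1 v=1: → [0,4); WM=0
i=5 t=3 v=9: → [0,6); WM=2
i=6 t=4 v=7: → [0,7); WM=2
i=7 t=7 v=7: → [7,10); WM=6
i=8 t=4 v=6: → [0,7); WM=6
i=9 t=5 v=2: → [0,10); WM=6
i=10 t=11 v=7: → [11,14); WM=6
i=11 t=14 v=5: → [14,17); WM=13
i=12 t=13 v=3: → [11,17); WM=13
i=13 t=15 v=2: → [11,18); WM=14
i=14 t=12 v=5: → [11,18); WM=14
i=15 t=8 v=4: DROP (t<14-4); WM=14
i=16 t=18 v=9: → [18,21); WM=14
i=17 t=19 v=3: → [18,22); WM=18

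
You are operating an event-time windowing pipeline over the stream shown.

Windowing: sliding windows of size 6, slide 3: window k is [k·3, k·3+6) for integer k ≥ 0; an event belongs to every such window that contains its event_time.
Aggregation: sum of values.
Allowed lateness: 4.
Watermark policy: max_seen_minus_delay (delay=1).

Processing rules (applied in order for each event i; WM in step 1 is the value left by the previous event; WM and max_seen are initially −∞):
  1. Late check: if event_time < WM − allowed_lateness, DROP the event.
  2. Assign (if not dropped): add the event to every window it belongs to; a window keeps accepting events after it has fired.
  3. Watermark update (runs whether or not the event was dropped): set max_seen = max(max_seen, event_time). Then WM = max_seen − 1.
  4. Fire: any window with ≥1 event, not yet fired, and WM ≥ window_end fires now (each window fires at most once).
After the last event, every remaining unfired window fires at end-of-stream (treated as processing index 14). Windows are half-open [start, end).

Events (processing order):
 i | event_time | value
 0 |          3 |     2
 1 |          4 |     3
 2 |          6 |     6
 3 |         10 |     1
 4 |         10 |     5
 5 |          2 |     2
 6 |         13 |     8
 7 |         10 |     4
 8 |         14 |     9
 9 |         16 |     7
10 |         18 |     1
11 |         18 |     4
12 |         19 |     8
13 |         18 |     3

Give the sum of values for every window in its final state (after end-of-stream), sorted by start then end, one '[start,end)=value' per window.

[0,6)=5 [3,9)=11 [6,12)=16 [9,15)=27 [12,18)=24 [15,21)=23 [18,24)=16

i=0 t=3 v=2: → [3,9),[0,6); WM=2
i=1 t=4 v=3: → [3,9),[0,6); WM=3
i=2 t=6 v=6: → [6,12),[3,9); WM=5
i=3 t=10 v=1: → [9,15),[6,12); WM=9; [0,6) fires=5 [3,9) fires=11
i=4 t=10 v=5: → [9,15),[6,12); WM=9
i=5 t=2 v=2: DROP (t<9-4); WM=9
i=6 t=13 v=8: → [12,18),[9,15); WM=12; [6,12) fires=12
i=7 t=10 v=4: → [9,15),[6,12); WM=12
i=8 t=14 v=9: → [12,18),[9,15); WM=13
i=9 t=16 v=7: → [15,21),[12,18); WM=15; [9,15) fires=27
i=10 t=18 v=1: → [18,24),[15,21); WM=17
i=11 t=18 v=4: → [18,24),[15,21); WM=17
i=12 t=19 v=8: → [18,24),[15,21); WM=18; [12,18) fires=24
i=13 t=18 v=3: → [18,24),[15,21); WM=18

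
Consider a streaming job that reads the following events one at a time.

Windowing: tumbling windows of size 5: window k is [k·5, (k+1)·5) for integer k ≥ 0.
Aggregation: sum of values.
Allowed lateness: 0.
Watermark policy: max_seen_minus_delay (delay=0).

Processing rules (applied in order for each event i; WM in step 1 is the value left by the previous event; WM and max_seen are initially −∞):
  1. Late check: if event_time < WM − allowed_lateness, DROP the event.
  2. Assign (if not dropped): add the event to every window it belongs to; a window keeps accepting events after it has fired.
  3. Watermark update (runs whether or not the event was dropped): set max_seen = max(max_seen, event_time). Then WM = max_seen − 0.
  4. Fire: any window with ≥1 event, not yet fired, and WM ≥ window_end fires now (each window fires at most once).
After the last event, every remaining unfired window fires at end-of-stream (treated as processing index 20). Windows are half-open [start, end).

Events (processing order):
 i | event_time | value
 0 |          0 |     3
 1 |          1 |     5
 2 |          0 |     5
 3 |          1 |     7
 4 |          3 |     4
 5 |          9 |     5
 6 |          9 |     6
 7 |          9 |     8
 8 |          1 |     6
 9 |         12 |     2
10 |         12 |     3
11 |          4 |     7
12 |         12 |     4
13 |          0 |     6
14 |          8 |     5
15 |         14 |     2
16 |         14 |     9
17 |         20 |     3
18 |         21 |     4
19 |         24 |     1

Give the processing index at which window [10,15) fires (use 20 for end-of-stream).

17

i=0 t=0 v=3: → [0,5); WM=0
i=1 t=1 v=5: → [0,5); WM=1
i=2 t=0 v=5: DROP (t<1-0); WM=1
i=3 t=1 v=7: → [0,5); WM=1
i=4 t=3 v=4: → [0,5); WM=3
i=5 t=9 v=5: → [5,10); WM=9; [0,5) fires=19
i=6 t=9 v=6: → [5,10); WM=9
i=7 t=9 v=8: → [5,10); WM=9
i=8 t=1 v=6: DROP (t<9-0); WM=9
i=9 t=12 v=2: → [10,15); WM=12; [5,10) fires=19
i=10 t=12 v=3: → [10,15); WM=12
i=11 t=4 v=7: DROP (t<12-0); WM=12
i=12 t=12 v=4: → [10,15); WM=12
i=13 t=0 v=6: DROP (t<12-0); WM=12
i=14 t=8 v=5: DROP (t<12-0); WM=12
i=15 t=14 v=2: → [10,15); WM=14
i=16 t=14 v=9: → [10,15); WM=14
i=17 t=20 v=3: → [20,25); WM=20; [10,15) fires=20
i=18 t=21 v=4: → [20,25); WM=21
i=19 t=24 v=1: → [20,25); WM=24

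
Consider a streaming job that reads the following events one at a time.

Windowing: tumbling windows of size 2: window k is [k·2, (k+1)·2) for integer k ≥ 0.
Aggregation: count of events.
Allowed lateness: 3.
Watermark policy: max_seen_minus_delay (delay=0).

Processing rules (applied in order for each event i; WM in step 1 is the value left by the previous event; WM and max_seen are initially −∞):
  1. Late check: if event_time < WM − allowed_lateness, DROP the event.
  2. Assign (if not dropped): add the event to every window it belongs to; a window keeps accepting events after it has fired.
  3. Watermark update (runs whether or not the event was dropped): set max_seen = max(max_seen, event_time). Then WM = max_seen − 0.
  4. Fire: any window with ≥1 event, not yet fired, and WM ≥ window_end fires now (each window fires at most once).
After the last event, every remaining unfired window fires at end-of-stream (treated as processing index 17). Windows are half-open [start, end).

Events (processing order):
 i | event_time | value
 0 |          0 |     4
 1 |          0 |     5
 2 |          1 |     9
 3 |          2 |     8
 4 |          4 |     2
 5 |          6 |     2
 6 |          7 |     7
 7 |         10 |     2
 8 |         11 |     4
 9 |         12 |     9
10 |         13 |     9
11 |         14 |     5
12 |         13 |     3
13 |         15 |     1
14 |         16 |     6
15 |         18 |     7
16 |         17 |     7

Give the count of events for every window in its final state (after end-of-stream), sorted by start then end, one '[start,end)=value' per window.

i=0 t=0 v=4: → [0,2); WM=0
i=1 t=0 v=5: → [0,2); WM=0
i=2 t=1 v=9: → [0,2); WM=1
i=3 t=2 v=8: → [2,4); WM=2; [0,2) fires=3
i=4 t=4 v=2: → [4,6); WM=4; [2,4) fires=1
i=5 t=6 v=2: → [6,8); WM=6; [4,6) fires=1
i=6 t=7 v=7: → [6,8); WM=7
i=7 t=10 v=2: → [10,12); WM=10; [6,8) fires=2
i=8 t=11 v=4: → [10,12); WM=11
i=9 t=12 v=9: → [12,14); WM=12; [10,12) fires=2
i=10 t=13 v=9: → [12,14); WM=13
i=11 t=14 v=5: → [14,16); WM=14; [12,14) fires=2
i=12 t=13 v=3: → [12,14); WM=14
i=13 t=15 v=1: → [14,16); WM=15
i=14 t=16 v=6: → [16,18); WM=16; [14,16) fires=2
i=15 t=18 v=7: → [18,20); WM=18; [16,18) fires=1
i=16 t=17 v=7: → [16,18); WM=18

[0,2)=3 [2,4)=1 [4,6)=1 [6,8)=2 [10,12)=2 [12,14)=3 [14,16)=2 [16,18)=2 [18,20)=1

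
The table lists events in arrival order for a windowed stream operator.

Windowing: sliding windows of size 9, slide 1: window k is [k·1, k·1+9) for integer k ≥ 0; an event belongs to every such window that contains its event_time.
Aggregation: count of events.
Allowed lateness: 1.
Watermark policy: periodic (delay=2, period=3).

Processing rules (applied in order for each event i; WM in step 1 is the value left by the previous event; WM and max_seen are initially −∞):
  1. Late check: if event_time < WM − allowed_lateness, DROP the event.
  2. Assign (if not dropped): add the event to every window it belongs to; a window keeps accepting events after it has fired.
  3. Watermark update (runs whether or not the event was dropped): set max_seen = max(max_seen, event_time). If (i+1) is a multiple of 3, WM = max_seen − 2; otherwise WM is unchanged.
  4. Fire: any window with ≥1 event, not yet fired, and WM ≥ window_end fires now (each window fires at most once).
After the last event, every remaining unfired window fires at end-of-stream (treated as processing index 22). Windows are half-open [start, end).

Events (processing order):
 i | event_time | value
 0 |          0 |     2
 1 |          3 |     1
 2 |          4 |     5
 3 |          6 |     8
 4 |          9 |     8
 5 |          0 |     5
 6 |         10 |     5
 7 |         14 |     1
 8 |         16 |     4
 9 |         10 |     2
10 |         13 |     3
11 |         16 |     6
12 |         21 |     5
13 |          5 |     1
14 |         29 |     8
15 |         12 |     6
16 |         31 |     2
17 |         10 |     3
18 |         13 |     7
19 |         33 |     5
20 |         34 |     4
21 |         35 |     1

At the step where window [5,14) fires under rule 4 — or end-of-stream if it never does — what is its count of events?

3

i=0 t=0 v=2: → [0,9); WM=−∞
i=1 t=3 v=1: → [3,12),[2,11),[1,10),[0,9); WM=−∞
i=2 t=4 v=5: → [4,13),[3,12),[2,11),[1,10),[0,9); WM=2
i=3 t=6 v=8: → [6,15),[5,14),[4,13),[3,12),[2,11),[1,10),[0,9); WM=2
i=4 t=9 v=8: → [9,18),[8,17),[7,16),[6,15),[5,14),[4,13),[3,12),[2,11),[1,10); WM=2
i=5 t=0 v=5: DROP (t<2-1); WM=7
i=6 t=10 v=5: → [10,19),[9,18),[8,17),[7,16),[6,15),[5,14),[4,13),[3,12),[2,11); WM=7
i=7 t=14 v=1: → [14,23),[13,22),[12,21),[11,20),[10,19),[9,18),[8,17),[7,16),[6,15); WM=7
i=8 t=16 v=4: → [16,25),[15,24),[14,23),[13,22),[12,21),[11,20),[10,19),[9,18),[8,17); WM=14; [0,9) fires=4 [1,10) fires=4 [2,11) fires=5 [3,12) fires=5 [4,13) fires=4 [5,14) fires=3
i=9 t=10 v=2: DROP (t<14-1); WM=14
i=10 t=13 v=3: → [13,22),[12,21),[11,20),[10,19),[9,18),[8,17),[7,16),[6,15),[5,14); WM=14
i=11 t=16 v=6: → [16,25),[15,24),[14,23),[13,22),[12,21),[11,20),[10,19),[9,18),[8,17); WM=14
i=12 t=21 v=5: → [21,30),[20,29),[19,28),[18,27),[17,26),[16,25),[15,24),[14,23),[13,22); WM=14
i=13 t=5 v=1: DROP (t<14-1); WM=14
i=14 t=29 v=8: → [29,38),[28,37),[27,36),[26,35),[25,34),[24,33),[23,32),[22,31),[21,30); WM=27; [6,15) fires=5 [7,16) fires=4 [8,17) fires=6 [9,18) fires=6 [10,19) fires=5 [11,20) fires=4 [12,21) fires=4 [13,22) fires=5 [14,23) fires=4 [15,24) fires=3 [16,25) fires=3 [17,26) fires=1 [18,27) fires=1
i=15 t=12 v=6: DROP (t<27-1); WM=27
i=16 t=31 v=2: → [31,40),[30,39),[29,38),[28,37),[27,36),[26,35),[25,34),[24,33),[23,32); WM=27
i=17 t=10 v=3: DROP (t<27-1); WM=29; [19,28) fires=1 [20,29) fires=1
i=18 t=13 v=7: DROP (t<29-1); WM=29
i=19 t=33 v=5: → [33,42),[32,41),[31,40),[30,39),[29,38),[28,37),[27,36),[26,35),[25,34); WM=29
i=20 t=34 v=4: → [34,43),[33,42),[32,41),[31,40),[30,39),[29,38),[28,37),[27,36),[26,35); WM=32; [21,30) fires=2 [22,31) fires=1 [23,32) fires=2
i=21 t=35 v=1: → [35,44),[34,43),[33,42),[32,41),[31,40),[30,39),[29,38),[28,37),[27,36); WM=32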